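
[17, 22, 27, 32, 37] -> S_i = 17 + 5*i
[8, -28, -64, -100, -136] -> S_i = 8 + -36*i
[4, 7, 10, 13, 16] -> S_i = 4 + 3*i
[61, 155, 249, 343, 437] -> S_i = 61 + 94*i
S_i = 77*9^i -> [77, 693, 6237, 56133, 505197]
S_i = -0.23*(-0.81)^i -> [-0.23, 0.19, -0.15, 0.12, -0.1]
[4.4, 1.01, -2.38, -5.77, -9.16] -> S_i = 4.40 + -3.39*i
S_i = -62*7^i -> [-62, -434, -3038, -21266, -148862]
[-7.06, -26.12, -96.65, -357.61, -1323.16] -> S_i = -7.06*3.70^i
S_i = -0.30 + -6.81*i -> [-0.3, -7.11, -13.92, -20.73, -27.54]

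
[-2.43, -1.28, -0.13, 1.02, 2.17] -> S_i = -2.43 + 1.15*i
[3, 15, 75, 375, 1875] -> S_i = 3*5^i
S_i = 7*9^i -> [7, 63, 567, 5103, 45927]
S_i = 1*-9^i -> [1, -9, 81, -729, 6561]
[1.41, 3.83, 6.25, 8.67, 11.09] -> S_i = 1.41 + 2.42*i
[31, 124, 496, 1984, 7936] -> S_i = 31*4^i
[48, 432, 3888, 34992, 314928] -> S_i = 48*9^i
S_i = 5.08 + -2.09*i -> [5.08, 2.99, 0.9, -1.19, -3.28]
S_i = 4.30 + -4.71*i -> [4.3, -0.41, -5.12, -9.83, -14.54]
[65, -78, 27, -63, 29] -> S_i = Random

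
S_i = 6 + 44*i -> [6, 50, 94, 138, 182]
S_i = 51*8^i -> [51, 408, 3264, 26112, 208896]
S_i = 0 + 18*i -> [0, 18, 36, 54, 72]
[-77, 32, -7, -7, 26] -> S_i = Random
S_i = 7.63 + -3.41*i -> [7.63, 4.22, 0.81, -2.6, -6.01]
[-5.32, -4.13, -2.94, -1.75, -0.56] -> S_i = -5.32 + 1.19*i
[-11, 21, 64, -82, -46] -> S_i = Random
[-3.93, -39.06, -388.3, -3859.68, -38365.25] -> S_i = -3.93*9.94^i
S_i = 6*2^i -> [6, 12, 24, 48, 96]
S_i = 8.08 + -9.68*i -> [8.08, -1.6, -11.28, -20.96, -30.64]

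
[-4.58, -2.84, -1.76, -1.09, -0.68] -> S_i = -4.58*0.62^i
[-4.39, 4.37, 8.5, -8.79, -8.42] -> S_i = Random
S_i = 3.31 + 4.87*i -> [3.31, 8.18, 13.05, 17.92, 22.79]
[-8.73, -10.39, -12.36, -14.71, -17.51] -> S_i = -8.73*1.19^i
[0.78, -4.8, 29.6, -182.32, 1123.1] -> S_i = 0.78*(-6.16)^i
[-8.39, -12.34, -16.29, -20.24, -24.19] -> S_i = -8.39 + -3.95*i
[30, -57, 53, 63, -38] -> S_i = Random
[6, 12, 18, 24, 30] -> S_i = 6 + 6*i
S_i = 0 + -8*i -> [0, -8, -16, -24, -32]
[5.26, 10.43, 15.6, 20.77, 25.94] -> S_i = 5.26 + 5.17*i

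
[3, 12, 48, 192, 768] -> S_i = 3*4^i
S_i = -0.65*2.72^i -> [-0.65, -1.77, -4.81, -13.08, -35.58]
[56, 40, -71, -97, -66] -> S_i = Random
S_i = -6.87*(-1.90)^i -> [-6.87, 13.05, -24.8, 47.12, -89.53]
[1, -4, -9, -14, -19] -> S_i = 1 + -5*i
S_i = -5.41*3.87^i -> [-5.41, -20.94, -81.03, -313.57, -1213.5]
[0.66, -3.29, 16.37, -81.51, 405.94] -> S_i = 0.66*(-4.98)^i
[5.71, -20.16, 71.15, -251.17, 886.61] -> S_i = 5.71*(-3.53)^i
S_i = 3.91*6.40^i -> [3.91, 25.02, 160.15, 1024.98, 6559.89]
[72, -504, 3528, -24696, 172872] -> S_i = 72*-7^i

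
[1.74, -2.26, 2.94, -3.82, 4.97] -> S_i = 1.74*(-1.30)^i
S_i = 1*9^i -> [1, 9, 81, 729, 6561]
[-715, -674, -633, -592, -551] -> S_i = -715 + 41*i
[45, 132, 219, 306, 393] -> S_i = 45 + 87*i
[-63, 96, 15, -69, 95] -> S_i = Random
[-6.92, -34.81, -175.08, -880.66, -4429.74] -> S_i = -6.92*5.03^i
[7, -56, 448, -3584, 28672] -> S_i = 7*-8^i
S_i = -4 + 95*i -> [-4, 91, 186, 281, 376]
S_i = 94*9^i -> [94, 846, 7614, 68526, 616734]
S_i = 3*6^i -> [3, 18, 108, 648, 3888]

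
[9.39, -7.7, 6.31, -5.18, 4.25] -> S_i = 9.39*(-0.82)^i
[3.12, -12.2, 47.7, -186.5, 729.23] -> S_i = 3.12*(-3.91)^i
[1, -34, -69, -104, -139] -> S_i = 1 + -35*i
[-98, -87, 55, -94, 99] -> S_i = Random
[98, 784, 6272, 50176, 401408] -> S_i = 98*8^i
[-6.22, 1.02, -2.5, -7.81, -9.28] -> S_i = Random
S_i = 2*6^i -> [2, 12, 72, 432, 2592]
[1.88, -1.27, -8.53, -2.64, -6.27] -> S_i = Random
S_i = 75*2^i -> [75, 150, 300, 600, 1200]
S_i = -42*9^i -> [-42, -378, -3402, -30618, -275562]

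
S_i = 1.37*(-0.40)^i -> [1.37, -0.55, 0.22, -0.09, 0.04]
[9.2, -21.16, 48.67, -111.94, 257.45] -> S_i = 9.20*(-2.30)^i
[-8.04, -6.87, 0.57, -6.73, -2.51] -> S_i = Random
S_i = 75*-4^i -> [75, -300, 1200, -4800, 19200]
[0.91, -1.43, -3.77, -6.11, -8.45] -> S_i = 0.91 + -2.34*i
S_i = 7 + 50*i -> [7, 57, 107, 157, 207]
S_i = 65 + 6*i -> [65, 71, 77, 83, 89]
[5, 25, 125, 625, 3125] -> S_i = 5*5^i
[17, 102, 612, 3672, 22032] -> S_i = 17*6^i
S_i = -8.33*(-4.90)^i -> [-8.33, 40.82, -200.0, 980.02, -4802.08]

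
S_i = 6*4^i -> [6, 24, 96, 384, 1536]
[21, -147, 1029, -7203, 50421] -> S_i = 21*-7^i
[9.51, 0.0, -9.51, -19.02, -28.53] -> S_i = 9.51 + -9.51*i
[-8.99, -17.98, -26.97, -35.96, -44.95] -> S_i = -8.99 + -8.99*i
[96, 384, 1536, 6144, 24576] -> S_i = 96*4^i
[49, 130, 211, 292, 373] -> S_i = 49 + 81*i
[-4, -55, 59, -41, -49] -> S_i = Random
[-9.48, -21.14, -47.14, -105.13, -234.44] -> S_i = -9.48*2.23^i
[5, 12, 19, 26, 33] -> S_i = 5 + 7*i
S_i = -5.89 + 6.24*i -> [-5.89, 0.35, 6.59, 12.83, 19.07]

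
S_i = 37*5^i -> [37, 185, 925, 4625, 23125]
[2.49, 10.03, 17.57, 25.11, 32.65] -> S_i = 2.49 + 7.54*i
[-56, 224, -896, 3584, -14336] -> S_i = -56*-4^i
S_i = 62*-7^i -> [62, -434, 3038, -21266, 148862]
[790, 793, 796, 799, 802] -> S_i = 790 + 3*i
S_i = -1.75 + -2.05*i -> [-1.75, -3.8, -5.85, -7.9, -9.95]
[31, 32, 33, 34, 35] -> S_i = 31 + 1*i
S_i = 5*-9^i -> [5, -45, 405, -3645, 32805]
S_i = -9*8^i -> [-9, -72, -576, -4608, -36864]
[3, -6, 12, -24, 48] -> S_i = 3*-2^i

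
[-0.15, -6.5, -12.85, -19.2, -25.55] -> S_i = -0.15 + -6.35*i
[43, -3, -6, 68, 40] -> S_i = Random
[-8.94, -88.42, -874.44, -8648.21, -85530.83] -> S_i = -8.94*9.89^i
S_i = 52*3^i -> [52, 156, 468, 1404, 4212]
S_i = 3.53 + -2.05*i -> [3.53, 1.48, -0.57, -2.62, -4.67]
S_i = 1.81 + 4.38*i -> [1.81, 6.19, 10.57, 14.95, 19.33]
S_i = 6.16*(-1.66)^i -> [6.16, -10.23, 16.97, -28.18, 46.77]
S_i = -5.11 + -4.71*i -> [-5.11, -9.82, -14.53, -19.24, -23.95]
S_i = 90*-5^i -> [90, -450, 2250, -11250, 56250]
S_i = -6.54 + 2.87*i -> [-6.54, -3.67, -0.8, 2.07, 4.94]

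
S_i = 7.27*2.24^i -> [7.27, 16.28, 36.48, 81.71, 183.03]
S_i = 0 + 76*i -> [0, 76, 152, 228, 304]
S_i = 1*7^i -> [1, 7, 49, 343, 2401]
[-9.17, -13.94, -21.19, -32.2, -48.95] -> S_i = -9.17*1.52^i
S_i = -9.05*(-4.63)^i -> [-9.05, 41.9, -194.0, 898.24, -4158.84]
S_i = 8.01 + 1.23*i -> [8.01, 9.24, 10.47, 11.7, 12.93]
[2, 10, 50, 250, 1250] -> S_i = 2*5^i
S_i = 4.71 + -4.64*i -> [4.71, 0.07, -4.57, -9.21, -13.85]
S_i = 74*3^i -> [74, 222, 666, 1998, 5994]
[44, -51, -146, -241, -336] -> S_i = 44 + -95*i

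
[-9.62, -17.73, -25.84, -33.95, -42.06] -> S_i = -9.62 + -8.11*i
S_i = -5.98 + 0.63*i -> [-5.98, -5.35, -4.72, -4.09, -3.46]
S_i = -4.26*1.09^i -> [-4.26, -4.64, -5.06, -5.52, -6.01]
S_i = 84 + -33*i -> [84, 51, 18, -15, -48]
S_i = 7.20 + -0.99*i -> [7.2, 6.21, 5.22, 4.23, 3.24]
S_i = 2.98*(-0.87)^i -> [2.98, -2.59, 2.26, -1.96, 1.71]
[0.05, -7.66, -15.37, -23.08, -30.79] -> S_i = 0.05 + -7.71*i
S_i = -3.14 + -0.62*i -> [-3.14, -3.76, -4.38, -5.0, -5.62]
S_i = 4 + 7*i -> [4, 11, 18, 25, 32]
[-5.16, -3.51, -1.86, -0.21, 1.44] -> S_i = -5.16 + 1.65*i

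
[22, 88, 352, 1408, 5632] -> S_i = 22*4^i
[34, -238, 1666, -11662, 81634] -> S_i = 34*-7^i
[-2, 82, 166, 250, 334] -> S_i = -2 + 84*i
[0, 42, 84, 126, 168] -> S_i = 0 + 42*i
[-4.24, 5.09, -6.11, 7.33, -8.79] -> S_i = -4.24*(-1.20)^i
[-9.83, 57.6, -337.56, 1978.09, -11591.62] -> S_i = -9.83*(-5.86)^i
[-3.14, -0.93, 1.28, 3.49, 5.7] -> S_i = -3.14 + 2.21*i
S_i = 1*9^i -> [1, 9, 81, 729, 6561]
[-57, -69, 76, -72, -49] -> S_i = Random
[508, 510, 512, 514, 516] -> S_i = 508 + 2*i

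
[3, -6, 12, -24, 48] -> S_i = 3*-2^i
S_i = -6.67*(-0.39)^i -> [-6.67, 2.6, -1.01, 0.4, -0.15]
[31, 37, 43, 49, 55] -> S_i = 31 + 6*i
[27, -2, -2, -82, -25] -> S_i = Random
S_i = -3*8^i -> [-3, -24, -192, -1536, -12288]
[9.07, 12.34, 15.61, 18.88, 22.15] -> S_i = 9.07 + 3.27*i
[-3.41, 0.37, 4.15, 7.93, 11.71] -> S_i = -3.41 + 3.78*i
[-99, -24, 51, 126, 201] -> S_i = -99 + 75*i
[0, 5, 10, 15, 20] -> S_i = 0 + 5*i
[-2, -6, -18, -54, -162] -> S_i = -2*3^i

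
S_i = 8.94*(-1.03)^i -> [8.94, -9.21, 9.48, -9.77, 10.06]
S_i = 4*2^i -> [4, 8, 16, 32, 64]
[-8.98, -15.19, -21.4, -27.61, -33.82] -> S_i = -8.98 + -6.21*i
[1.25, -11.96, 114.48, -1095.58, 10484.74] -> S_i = 1.25*(-9.57)^i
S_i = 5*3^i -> [5, 15, 45, 135, 405]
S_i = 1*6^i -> [1, 6, 36, 216, 1296]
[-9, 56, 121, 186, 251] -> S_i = -9 + 65*i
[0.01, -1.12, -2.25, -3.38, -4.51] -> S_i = 0.01 + -1.13*i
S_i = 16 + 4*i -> [16, 20, 24, 28, 32]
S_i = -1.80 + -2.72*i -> [-1.8, -4.52, -7.24, -9.96, -12.68]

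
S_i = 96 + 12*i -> [96, 108, 120, 132, 144]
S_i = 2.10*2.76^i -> [2.1, 5.8, 16.0, 44.15, 121.86]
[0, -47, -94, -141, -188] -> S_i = 0 + -47*i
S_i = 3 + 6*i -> [3, 9, 15, 21, 27]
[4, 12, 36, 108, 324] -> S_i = 4*3^i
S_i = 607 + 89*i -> [607, 696, 785, 874, 963]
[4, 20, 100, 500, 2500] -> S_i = 4*5^i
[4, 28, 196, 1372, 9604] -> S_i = 4*7^i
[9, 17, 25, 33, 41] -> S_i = 9 + 8*i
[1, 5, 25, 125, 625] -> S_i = 1*5^i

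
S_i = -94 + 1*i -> [-94, -93, -92, -91, -90]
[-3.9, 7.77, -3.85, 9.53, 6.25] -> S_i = Random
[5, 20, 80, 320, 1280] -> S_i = 5*4^i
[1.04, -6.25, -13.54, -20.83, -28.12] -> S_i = 1.04 + -7.29*i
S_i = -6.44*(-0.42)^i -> [-6.44, 2.7, -1.14, 0.48, -0.2]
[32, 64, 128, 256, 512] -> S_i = 32*2^i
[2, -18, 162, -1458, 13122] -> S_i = 2*-9^i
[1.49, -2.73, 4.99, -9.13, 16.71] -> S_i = 1.49*(-1.83)^i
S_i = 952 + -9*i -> [952, 943, 934, 925, 916]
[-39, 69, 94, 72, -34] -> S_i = Random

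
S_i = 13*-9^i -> [13, -117, 1053, -9477, 85293]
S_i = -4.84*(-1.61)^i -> [-4.84, 7.79, -12.55, 20.2, -32.52]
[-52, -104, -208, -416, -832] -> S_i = -52*2^i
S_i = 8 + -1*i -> [8, 7, 6, 5, 4]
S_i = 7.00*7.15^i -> [7.0, 50.05, 357.86, 2558.68, 18294.57]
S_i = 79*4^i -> [79, 316, 1264, 5056, 20224]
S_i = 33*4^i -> [33, 132, 528, 2112, 8448]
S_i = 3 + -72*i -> [3, -69, -141, -213, -285]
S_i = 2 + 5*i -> [2, 7, 12, 17, 22]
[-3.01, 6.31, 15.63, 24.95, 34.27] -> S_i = -3.01 + 9.32*i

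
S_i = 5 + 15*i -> [5, 20, 35, 50, 65]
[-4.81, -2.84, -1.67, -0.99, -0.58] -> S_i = -4.81*0.59^i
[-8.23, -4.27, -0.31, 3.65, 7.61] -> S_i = -8.23 + 3.96*i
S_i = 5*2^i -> [5, 10, 20, 40, 80]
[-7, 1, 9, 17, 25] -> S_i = -7 + 8*i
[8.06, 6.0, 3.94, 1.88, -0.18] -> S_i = 8.06 + -2.06*i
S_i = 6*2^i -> [6, 12, 24, 48, 96]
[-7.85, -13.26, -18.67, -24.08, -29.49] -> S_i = -7.85 + -5.41*i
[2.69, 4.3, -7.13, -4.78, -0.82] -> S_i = Random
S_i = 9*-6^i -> [9, -54, 324, -1944, 11664]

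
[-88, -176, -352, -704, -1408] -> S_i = -88*2^i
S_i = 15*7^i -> [15, 105, 735, 5145, 36015]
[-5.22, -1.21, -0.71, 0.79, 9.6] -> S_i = Random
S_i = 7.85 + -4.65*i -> [7.85, 3.2, -1.45, -6.1, -10.75]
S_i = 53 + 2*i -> [53, 55, 57, 59, 61]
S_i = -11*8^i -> [-11, -88, -704, -5632, -45056]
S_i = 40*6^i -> [40, 240, 1440, 8640, 51840]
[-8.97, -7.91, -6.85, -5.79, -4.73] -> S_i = -8.97 + 1.06*i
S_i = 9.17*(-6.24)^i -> [9.17, -57.22, 357.06, -2228.04, 13902.97]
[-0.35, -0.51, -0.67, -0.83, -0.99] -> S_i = -0.35 + -0.16*i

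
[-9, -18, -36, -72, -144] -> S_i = -9*2^i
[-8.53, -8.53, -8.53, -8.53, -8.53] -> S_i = -8.53*1.00^i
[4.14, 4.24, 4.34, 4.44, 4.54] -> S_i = 4.14 + 0.10*i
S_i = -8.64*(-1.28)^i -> [-8.64, 11.06, -14.16, 18.12, -23.19]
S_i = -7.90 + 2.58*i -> [-7.9, -5.32, -2.74, -0.16, 2.42]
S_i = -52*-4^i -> [-52, 208, -832, 3328, -13312]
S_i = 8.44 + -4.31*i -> [8.44, 4.13, -0.18, -4.49, -8.8]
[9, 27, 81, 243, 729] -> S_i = 9*3^i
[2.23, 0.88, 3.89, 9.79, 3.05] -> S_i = Random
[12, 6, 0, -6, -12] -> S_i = 12 + -6*i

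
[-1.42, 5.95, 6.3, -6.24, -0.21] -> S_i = Random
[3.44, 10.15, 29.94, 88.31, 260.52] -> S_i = 3.44*2.95^i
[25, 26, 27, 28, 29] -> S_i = 25 + 1*i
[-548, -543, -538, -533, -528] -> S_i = -548 + 5*i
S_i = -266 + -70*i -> [-266, -336, -406, -476, -546]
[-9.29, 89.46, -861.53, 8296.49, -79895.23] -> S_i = -9.29*(-9.63)^i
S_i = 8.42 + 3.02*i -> [8.42, 11.44, 14.46, 17.48, 20.5]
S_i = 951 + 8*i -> [951, 959, 967, 975, 983]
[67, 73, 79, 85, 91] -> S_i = 67 + 6*i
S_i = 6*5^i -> [6, 30, 150, 750, 3750]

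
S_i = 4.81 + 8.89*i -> [4.81, 13.7, 22.59, 31.48, 40.37]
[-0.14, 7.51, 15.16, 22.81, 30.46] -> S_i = -0.14 + 7.65*i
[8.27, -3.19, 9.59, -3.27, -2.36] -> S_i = Random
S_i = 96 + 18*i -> [96, 114, 132, 150, 168]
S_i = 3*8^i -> [3, 24, 192, 1536, 12288]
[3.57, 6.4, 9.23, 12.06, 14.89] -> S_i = 3.57 + 2.83*i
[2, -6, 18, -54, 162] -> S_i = 2*-3^i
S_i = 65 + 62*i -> [65, 127, 189, 251, 313]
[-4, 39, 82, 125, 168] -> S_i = -4 + 43*i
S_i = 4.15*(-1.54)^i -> [4.15, -6.39, 9.84, -15.16, 23.34]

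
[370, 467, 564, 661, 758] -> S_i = 370 + 97*i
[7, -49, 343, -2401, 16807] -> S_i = 7*-7^i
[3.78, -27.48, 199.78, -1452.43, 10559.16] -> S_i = 3.78*(-7.27)^i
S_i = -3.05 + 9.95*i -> [-3.05, 6.9, 16.85, 26.8, 36.75]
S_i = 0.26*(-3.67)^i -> [0.26, -0.95, 3.5, -12.85, 47.17]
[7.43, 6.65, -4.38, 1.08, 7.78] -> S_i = Random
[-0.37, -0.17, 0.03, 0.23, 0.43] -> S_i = -0.37 + 0.20*i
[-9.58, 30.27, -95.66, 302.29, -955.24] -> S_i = -9.58*(-3.16)^i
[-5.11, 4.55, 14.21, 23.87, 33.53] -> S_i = -5.11 + 9.66*i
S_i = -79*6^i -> [-79, -474, -2844, -17064, -102384]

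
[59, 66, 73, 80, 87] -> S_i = 59 + 7*i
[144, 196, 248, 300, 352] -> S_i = 144 + 52*i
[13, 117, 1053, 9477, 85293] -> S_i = 13*9^i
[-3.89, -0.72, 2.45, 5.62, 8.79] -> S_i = -3.89 + 3.17*i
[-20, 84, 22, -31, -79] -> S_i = Random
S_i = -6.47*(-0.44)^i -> [-6.47, 2.85, -1.25, 0.55, -0.24]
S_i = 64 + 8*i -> [64, 72, 80, 88, 96]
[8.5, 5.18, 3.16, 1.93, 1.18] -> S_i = 8.50*0.61^i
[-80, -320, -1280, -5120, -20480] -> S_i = -80*4^i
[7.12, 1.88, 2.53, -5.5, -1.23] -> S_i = Random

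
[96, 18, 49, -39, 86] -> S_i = Random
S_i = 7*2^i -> [7, 14, 28, 56, 112]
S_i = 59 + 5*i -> [59, 64, 69, 74, 79]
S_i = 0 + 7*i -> [0, 7, 14, 21, 28]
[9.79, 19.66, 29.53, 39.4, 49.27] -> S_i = 9.79 + 9.87*i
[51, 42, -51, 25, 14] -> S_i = Random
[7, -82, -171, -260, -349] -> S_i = 7 + -89*i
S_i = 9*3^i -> [9, 27, 81, 243, 729]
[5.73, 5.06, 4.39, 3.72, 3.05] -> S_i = 5.73 + -0.67*i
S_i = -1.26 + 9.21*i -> [-1.26, 7.95, 17.16, 26.37, 35.58]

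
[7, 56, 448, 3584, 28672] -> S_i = 7*8^i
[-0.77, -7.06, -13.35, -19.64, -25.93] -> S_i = -0.77 + -6.29*i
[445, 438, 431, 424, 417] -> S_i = 445 + -7*i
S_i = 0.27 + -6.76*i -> [0.27, -6.49, -13.25, -20.01, -26.77]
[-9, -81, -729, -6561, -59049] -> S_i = -9*9^i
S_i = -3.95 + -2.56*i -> [-3.95, -6.51, -9.07, -11.63, -14.19]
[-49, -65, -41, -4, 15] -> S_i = Random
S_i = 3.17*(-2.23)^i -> [3.17, -7.07, 15.76, -35.15, 78.39]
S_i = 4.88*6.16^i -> [4.88, 30.06, 185.17, 1140.68, 7026.56]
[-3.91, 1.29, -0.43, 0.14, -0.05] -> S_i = -3.91*(-0.33)^i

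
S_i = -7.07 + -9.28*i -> [-7.07, -16.35, -25.63, -34.91, -44.19]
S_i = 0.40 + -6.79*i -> [0.4, -6.39, -13.18, -19.97, -26.76]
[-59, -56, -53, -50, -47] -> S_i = -59 + 3*i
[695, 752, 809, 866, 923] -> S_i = 695 + 57*i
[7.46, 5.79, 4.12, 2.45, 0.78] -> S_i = 7.46 + -1.67*i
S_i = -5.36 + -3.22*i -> [-5.36, -8.58, -11.8, -15.02, -18.24]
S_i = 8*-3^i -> [8, -24, 72, -216, 648]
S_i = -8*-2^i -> [-8, 16, -32, 64, -128]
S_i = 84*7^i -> [84, 588, 4116, 28812, 201684]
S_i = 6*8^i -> [6, 48, 384, 3072, 24576]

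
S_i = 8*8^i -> [8, 64, 512, 4096, 32768]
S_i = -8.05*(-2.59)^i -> [-8.05, 20.85, -54.0, 139.86, -362.24]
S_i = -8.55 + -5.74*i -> [-8.55, -14.29, -20.03, -25.77, -31.51]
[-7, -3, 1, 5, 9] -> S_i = -7 + 4*i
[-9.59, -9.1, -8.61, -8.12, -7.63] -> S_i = -9.59 + 0.49*i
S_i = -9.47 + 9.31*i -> [-9.47, -0.16, 9.15, 18.46, 27.77]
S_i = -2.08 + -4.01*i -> [-2.08, -6.09, -10.1, -14.11, -18.12]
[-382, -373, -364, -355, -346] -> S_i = -382 + 9*i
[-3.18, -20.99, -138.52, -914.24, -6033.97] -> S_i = -3.18*6.60^i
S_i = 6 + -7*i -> [6, -1, -8, -15, -22]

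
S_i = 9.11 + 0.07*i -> [9.11, 9.18, 9.25, 9.32, 9.39]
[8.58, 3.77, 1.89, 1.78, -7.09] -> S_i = Random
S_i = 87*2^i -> [87, 174, 348, 696, 1392]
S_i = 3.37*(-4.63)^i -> [3.37, -15.6, 72.24, -334.48, 1548.65]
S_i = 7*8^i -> [7, 56, 448, 3584, 28672]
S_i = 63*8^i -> [63, 504, 4032, 32256, 258048]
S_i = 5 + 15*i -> [5, 20, 35, 50, 65]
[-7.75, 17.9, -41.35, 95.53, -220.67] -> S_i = -7.75*(-2.31)^i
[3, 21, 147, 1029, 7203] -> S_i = 3*7^i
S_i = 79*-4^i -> [79, -316, 1264, -5056, 20224]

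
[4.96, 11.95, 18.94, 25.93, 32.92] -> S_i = 4.96 + 6.99*i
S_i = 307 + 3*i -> [307, 310, 313, 316, 319]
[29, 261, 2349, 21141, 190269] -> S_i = 29*9^i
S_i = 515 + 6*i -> [515, 521, 527, 533, 539]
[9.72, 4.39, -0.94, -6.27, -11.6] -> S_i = 9.72 + -5.33*i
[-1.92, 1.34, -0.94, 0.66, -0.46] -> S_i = -1.92*(-0.70)^i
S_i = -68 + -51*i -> [-68, -119, -170, -221, -272]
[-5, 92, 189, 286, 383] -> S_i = -5 + 97*i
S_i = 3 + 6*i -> [3, 9, 15, 21, 27]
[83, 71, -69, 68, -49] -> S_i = Random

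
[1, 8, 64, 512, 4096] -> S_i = 1*8^i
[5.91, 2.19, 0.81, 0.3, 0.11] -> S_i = 5.91*0.37^i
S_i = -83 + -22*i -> [-83, -105, -127, -149, -171]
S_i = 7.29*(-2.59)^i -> [7.29, -18.88, 48.9, -126.66, 328.04]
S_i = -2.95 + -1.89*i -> [-2.95, -4.84, -6.73, -8.62, -10.51]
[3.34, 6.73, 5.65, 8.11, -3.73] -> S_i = Random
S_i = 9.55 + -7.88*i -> [9.55, 1.67, -6.21, -14.09, -21.97]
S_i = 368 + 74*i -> [368, 442, 516, 590, 664]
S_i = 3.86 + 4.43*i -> [3.86, 8.29, 12.72, 17.15, 21.58]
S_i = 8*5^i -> [8, 40, 200, 1000, 5000]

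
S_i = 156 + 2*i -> [156, 158, 160, 162, 164]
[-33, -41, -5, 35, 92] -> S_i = Random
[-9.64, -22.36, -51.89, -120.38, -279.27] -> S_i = -9.64*2.32^i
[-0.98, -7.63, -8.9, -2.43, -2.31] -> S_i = Random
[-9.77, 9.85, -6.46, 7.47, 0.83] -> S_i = Random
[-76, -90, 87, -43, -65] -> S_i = Random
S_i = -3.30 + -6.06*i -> [-3.3, -9.36, -15.42, -21.48, -27.54]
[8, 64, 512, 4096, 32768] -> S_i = 8*8^i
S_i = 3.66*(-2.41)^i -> [3.66, -8.82, 21.26, -51.23, 123.47]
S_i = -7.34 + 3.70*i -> [-7.34, -3.64, 0.06, 3.76, 7.46]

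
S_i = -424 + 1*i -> [-424, -423, -422, -421, -420]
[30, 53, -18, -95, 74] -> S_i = Random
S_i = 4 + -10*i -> [4, -6, -16, -26, -36]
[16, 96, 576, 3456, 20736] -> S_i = 16*6^i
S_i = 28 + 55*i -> [28, 83, 138, 193, 248]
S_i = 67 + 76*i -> [67, 143, 219, 295, 371]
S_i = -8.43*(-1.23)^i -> [-8.43, 10.37, -12.75, 15.69, -19.3]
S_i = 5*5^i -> [5, 25, 125, 625, 3125]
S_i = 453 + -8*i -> [453, 445, 437, 429, 421]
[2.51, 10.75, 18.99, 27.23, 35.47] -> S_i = 2.51 + 8.24*i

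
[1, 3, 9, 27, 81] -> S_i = 1*3^i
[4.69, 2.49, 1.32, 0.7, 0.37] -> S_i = 4.69*0.53^i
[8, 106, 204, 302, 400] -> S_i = 8 + 98*i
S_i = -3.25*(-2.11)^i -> [-3.25, 6.86, -14.47, 30.53, -64.42]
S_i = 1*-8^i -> [1, -8, 64, -512, 4096]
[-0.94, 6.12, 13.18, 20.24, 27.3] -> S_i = -0.94 + 7.06*i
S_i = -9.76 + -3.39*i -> [-9.76, -13.15, -16.54, -19.93, -23.32]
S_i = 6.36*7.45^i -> [6.36, 47.38, 353.0, 2629.82, 19592.15]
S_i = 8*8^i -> [8, 64, 512, 4096, 32768]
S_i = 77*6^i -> [77, 462, 2772, 16632, 99792]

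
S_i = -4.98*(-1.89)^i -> [-4.98, 9.41, -17.79, 33.62, -63.54]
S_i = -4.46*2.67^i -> [-4.46, -11.91, -31.79, -84.89, -226.66]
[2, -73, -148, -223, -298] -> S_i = 2 + -75*i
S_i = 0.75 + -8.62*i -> [0.75, -7.87, -16.49, -25.11, -33.73]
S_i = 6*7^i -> [6, 42, 294, 2058, 14406]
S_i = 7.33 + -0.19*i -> [7.33, 7.14, 6.95, 6.76, 6.57]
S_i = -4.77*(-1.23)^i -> [-4.77, 5.87, -7.22, 8.88, -10.92]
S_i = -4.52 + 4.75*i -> [-4.52, 0.23, 4.98, 9.73, 14.48]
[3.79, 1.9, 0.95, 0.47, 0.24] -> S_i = 3.79*0.50^i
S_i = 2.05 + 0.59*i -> [2.05, 2.64, 3.23, 3.82, 4.41]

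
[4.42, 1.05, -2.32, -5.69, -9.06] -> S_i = 4.42 + -3.37*i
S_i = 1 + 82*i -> [1, 83, 165, 247, 329]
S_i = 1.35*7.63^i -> [1.35, 10.3, 78.59, 599.66, 4575.43]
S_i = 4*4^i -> [4, 16, 64, 256, 1024]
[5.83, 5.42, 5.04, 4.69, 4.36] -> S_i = 5.83*0.93^i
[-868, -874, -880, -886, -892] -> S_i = -868 + -6*i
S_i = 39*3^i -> [39, 117, 351, 1053, 3159]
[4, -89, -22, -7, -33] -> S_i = Random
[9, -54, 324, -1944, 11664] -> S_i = 9*-6^i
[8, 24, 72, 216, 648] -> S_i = 8*3^i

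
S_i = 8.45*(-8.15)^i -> [8.45, -68.87, 561.27, -4574.35, 37280.96]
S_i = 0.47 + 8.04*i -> [0.47, 8.51, 16.55, 24.59, 32.63]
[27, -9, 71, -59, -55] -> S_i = Random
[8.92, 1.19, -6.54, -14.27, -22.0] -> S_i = 8.92 + -7.73*i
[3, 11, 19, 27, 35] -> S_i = 3 + 8*i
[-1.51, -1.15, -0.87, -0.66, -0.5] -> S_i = -1.51*0.76^i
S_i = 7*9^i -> [7, 63, 567, 5103, 45927]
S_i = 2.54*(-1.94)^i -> [2.54, -4.93, 9.56, -18.55, 35.98]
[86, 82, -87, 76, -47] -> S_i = Random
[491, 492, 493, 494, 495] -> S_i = 491 + 1*i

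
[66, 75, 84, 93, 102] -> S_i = 66 + 9*i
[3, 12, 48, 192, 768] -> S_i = 3*4^i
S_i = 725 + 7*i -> [725, 732, 739, 746, 753]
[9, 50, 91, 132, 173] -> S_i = 9 + 41*i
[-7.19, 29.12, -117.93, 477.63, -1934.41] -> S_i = -7.19*(-4.05)^i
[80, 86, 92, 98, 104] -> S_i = 80 + 6*i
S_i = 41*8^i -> [41, 328, 2624, 20992, 167936]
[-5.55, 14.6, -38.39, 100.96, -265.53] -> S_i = -5.55*(-2.63)^i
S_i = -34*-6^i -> [-34, 204, -1224, 7344, -44064]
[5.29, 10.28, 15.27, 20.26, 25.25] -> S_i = 5.29 + 4.99*i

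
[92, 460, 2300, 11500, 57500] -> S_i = 92*5^i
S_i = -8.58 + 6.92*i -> [-8.58, -1.66, 5.26, 12.18, 19.1]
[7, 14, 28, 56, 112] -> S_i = 7*2^i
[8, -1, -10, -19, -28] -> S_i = 8 + -9*i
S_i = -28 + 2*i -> [-28, -26, -24, -22, -20]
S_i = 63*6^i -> [63, 378, 2268, 13608, 81648]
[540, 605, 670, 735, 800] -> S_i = 540 + 65*i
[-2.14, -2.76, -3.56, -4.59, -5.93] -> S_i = -2.14*1.29^i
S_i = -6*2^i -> [-6, -12, -24, -48, -96]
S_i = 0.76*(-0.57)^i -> [0.76, -0.43, 0.25, -0.14, 0.08]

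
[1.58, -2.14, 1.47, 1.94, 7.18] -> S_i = Random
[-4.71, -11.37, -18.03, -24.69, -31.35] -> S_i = -4.71 + -6.66*i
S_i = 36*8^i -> [36, 288, 2304, 18432, 147456]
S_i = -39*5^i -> [-39, -195, -975, -4875, -24375]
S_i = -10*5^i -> [-10, -50, -250, -1250, -6250]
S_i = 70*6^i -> [70, 420, 2520, 15120, 90720]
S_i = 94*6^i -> [94, 564, 3384, 20304, 121824]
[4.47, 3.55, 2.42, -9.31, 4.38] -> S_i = Random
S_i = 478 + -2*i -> [478, 476, 474, 472, 470]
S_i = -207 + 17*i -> [-207, -190, -173, -156, -139]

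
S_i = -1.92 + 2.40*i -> [-1.92, 0.48, 2.88, 5.28, 7.68]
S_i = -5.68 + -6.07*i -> [-5.68, -11.75, -17.82, -23.89, -29.96]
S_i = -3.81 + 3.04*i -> [-3.81, -0.77, 2.27, 5.31, 8.35]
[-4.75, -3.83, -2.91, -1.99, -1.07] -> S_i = -4.75 + 0.92*i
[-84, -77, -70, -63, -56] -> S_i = -84 + 7*i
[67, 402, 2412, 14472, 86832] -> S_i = 67*6^i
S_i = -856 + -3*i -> [-856, -859, -862, -865, -868]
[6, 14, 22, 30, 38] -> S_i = 6 + 8*i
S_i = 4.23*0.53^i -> [4.23, 2.24, 1.19, 0.63, 0.33]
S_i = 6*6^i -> [6, 36, 216, 1296, 7776]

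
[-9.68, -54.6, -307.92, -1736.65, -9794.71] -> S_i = -9.68*5.64^i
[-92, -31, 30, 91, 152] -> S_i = -92 + 61*i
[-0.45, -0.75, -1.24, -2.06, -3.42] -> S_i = -0.45*1.66^i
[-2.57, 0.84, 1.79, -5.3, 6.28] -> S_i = Random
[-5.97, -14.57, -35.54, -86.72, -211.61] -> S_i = -5.97*2.44^i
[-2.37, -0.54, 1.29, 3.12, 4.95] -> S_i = -2.37 + 1.83*i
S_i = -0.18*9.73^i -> [-0.18, -1.75, -17.04, -165.81, -1613.33]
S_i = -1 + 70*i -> [-1, 69, 139, 209, 279]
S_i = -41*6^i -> [-41, -246, -1476, -8856, -53136]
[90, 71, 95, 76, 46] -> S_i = Random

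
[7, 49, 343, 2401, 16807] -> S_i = 7*7^i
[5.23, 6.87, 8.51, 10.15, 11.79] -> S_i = 5.23 + 1.64*i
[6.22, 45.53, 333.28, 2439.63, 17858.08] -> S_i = 6.22*7.32^i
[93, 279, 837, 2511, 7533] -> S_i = 93*3^i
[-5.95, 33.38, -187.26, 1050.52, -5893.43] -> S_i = -5.95*(-5.61)^i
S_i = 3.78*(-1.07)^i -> [3.78, -4.04, 4.33, -4.63, 4.95]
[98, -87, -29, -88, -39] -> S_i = Random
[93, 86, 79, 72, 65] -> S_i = 93 + -7*i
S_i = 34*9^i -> [34, 306, 2754, 24786, 223074]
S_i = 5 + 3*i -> [5, 8, 11, 14, 17]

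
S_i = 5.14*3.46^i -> [5.14, 17.78, 61.53, 212.91, 736.66]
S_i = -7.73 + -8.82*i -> [-7.73, -16.55, -25.37, -34.19, -43.01]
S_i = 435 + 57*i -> [435, 492, 549, 606, 663]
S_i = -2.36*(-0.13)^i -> [-2.36, 0.31, -0.04, 0.01, -0.0]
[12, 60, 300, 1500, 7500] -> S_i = 12*5^i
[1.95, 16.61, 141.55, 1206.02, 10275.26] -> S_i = 1.95*8.52^i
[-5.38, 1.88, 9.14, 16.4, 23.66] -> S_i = -5.38 + 7.26*i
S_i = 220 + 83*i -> [220, 303, 386, 469, 552]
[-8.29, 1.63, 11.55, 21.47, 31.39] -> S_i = -8.29 + 9.92*i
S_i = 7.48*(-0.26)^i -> [7.48, -1.94, 0.51, -0.13, 0.03]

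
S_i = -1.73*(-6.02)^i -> [-1.73, 10.41, -62.7, 377.43, -2272.12]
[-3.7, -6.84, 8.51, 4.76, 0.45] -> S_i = Random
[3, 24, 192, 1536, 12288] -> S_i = 3*8^i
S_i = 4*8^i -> [4, 32, 256, 2048, 16384]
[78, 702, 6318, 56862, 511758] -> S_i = 78*9^i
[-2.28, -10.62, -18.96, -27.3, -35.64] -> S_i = -2.28 + -8.34*i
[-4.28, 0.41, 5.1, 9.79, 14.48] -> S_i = -4.28 + 4.69*i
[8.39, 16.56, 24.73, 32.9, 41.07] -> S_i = 8.39 + 8.17*i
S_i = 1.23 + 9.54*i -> [1.23, 10.77, 20.31, 29.85, 39.39]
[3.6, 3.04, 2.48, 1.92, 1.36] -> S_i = 3.60 + -0.56*i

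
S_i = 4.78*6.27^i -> [4.78, 29.97, 187.92, 1178.23, 7387.51]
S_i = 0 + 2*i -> [0, 2, 4, 6, 8]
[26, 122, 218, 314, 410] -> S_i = 26 + 96*i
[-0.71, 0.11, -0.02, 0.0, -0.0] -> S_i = -0.71*(-0.15)^i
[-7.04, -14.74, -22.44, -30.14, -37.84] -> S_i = -7.04 + -7.70*i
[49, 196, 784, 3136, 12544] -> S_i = 49*4^i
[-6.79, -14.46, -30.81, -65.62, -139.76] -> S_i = -6.79*2.13^i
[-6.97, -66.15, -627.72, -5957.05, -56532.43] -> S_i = -6.97*9.49^i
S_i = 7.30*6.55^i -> [7.3, 47.82, 313.19, 2051.38, 13436.56]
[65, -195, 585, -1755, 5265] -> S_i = 65*-3^i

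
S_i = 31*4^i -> [31, 124, 496, 1984, 7936]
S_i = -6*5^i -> [-6, -30, -150, -750, -3750]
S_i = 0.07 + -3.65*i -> [0.07, -3.58, -7.23, -10.88, -14.53]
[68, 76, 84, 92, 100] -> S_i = 68 + 8*i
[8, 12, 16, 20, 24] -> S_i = 8 + 4*i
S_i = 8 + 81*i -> [8, 89, 170, 251, 332]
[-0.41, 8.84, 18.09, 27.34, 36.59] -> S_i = -0.41 + 9.25*i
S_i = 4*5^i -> [4, 20, 100, 500, 2500]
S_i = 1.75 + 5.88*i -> [1.75, 7.63, 13.51, 19.39, 25.27]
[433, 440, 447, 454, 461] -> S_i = 433 + 7*i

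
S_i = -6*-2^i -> [-6, 12, -24, 48, -96]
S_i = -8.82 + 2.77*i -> [-8.82, -6.05, -3.28, -0.51, 2.26]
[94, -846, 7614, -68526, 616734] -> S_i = 94*-9^i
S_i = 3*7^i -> [3, 21, 147, 1029, 7203]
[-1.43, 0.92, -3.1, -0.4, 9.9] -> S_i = Random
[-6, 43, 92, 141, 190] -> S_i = -6 + 49*i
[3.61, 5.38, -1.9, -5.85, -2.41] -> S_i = Random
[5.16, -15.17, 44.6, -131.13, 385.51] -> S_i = 5.16*(-2.94)^i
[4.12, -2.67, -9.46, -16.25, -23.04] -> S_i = 4.12 + -6.79*i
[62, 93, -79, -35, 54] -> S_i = Random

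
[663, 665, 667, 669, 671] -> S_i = 663 + 2*i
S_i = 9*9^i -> [9, 81, 729, 6561, 59049]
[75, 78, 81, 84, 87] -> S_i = 75 + 3*i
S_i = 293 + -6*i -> [293, 287, 281, 275, 269]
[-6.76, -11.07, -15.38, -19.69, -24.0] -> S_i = -6.76 + -4.31*i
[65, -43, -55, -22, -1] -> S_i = Random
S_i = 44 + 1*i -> [44, 45, 46, 47, 48]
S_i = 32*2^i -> [32, 64, 128, 256, 512]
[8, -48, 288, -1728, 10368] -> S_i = 8*-6^i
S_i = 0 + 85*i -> [0, 85, 170, 255, 340]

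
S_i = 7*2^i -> [7, 14, 28, 56, 112]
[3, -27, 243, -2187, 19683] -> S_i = 3*-9^i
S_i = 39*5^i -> [39, 195, 975, 4875, 24375]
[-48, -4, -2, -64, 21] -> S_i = Random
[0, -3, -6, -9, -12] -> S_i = 0 + -3*i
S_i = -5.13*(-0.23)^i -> [-5.13, 1.18, -0.27, 0.06, -0.01]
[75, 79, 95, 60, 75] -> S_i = Random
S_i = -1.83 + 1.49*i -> [-1.83, -0.34, 1.15, 2.64, 4.13]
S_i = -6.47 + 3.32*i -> [-6.47, -3.15, 0.17, 3.49, 6.81]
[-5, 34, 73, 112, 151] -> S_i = -5 + 39*i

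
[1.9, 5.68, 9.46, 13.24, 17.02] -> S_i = 1.90 + 3.78*i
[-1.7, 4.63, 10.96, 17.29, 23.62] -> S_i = -1.70 + 6.33*i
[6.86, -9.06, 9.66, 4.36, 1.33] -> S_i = Random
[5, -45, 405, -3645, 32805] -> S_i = 5*-9^i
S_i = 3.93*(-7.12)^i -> [3.93, -27.98, 199.23, -1418.51, 10099.79]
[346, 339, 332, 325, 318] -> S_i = 346 + -7*i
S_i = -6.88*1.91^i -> [-6.88, -13.14, -25.1, -47.94, -91.56]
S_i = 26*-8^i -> [26, -208, 1664, -13312, 106496]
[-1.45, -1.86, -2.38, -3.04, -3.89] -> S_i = -1.45*1.28^i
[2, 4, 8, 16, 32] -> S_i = 2*2^i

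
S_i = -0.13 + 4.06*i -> [-0.13, 3.93, 7.99, 12.05, 16.11]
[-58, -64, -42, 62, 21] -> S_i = Random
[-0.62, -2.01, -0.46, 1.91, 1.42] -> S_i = Random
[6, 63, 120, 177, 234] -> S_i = 6 + 57*i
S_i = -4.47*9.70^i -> [-4.47, -43.36, -420.58, -4079.65, -39572.59]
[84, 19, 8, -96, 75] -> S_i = Random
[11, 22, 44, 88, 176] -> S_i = 11*2^i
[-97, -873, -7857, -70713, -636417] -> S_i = -97*9^i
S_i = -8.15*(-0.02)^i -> [-8.15, 0.16, -0.0, 0.0, -0.0]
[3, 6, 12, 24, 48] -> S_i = 3*2^i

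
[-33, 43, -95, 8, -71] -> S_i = Random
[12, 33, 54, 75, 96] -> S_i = 12 + 21*i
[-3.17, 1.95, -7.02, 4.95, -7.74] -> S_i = Random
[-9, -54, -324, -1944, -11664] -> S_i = -9*6^i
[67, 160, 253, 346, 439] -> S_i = 67 + 93*i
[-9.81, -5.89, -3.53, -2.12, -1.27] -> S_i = -9.81*0.60^i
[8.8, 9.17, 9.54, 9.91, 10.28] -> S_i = 8.80 + 0.37*i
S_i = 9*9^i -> [9, 81, 729, 6561, 59049]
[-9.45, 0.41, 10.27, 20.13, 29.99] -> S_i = -9.45 + 9.86*i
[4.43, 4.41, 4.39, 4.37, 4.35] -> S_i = 4.43 + -0.02*i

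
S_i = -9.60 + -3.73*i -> [-9.6, -13.33, -17.06, -20.79, -24.52]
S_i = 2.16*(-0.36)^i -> [2.16, -0.78, 0.28, -0.1, 0.04]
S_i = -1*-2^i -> [-1, 2, -4, 8, -16]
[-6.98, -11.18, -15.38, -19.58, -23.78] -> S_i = -6.98 + -4.20*i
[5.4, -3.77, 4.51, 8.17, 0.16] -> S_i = Random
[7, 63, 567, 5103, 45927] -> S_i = 7*9^i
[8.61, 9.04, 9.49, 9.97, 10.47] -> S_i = 8.61*1.05^i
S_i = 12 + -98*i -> [12, -86, -184, -282, -380]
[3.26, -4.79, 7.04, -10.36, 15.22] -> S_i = 3.26*(-1.47)^i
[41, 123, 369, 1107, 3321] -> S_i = 41*3^i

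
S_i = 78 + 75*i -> [78, 153, 228, 303, 378]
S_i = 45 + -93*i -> [45, -48, -141, -234, -327]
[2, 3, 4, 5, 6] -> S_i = 2 + 1*i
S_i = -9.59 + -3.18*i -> [-9.59, -12.77, -15.95, -19.13, -22.31]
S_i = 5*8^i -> [5, 40, 320, 2560, 20480]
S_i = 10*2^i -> [10, 20, 40, 80, 160]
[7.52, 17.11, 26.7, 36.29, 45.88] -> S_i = 7.52 + 9.59*i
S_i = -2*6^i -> [-2, -12, -72, -432, -2592]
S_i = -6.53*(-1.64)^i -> [-6.53, 10.71, -17.56, 28.8, -47.24]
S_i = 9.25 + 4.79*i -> [9.25, 14.04, 18.83, 23.62, 28.41]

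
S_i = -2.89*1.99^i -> [-2.89, -5.75, -11.44, -22.77, -45.32]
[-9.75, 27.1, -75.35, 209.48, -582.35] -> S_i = -9.75*(-2.78)^i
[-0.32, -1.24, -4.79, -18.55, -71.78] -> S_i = -0.32*3.87^i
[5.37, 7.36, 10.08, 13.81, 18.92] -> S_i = 5.37*1.37^i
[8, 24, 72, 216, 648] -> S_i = 8*3^i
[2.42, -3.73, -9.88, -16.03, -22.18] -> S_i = 2.42 + -6.15*i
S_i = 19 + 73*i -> [19, 92, 165, 238, 311]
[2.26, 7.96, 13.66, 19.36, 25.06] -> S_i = 2.26 + 5.70*i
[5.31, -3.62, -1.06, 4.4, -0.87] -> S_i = Random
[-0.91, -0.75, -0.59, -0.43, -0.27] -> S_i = -0.91 + 0.16*i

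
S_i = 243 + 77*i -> [243, 320, 397, 474, 551]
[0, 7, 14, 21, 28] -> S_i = 0 + 7*i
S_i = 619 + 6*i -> [619, 625, 631, 637, 643]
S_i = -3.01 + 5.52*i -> [-3.01, 2.51, 8.03, 13.55, 19.07]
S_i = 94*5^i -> [94, 470, 2350, 11750, 58750]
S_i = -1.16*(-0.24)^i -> [-1.16, 0.28, -0.07, 0.02, -0.0]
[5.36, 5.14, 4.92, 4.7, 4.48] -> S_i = 5.36 + -0.22*i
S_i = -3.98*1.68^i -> [-3.98, -6.69, -11.23, -18.87, -31.7]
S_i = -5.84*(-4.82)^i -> [-5.84, 28.15, -135.68, 653.96, -3152.11]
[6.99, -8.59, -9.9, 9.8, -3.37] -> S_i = Random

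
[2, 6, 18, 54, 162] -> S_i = 2*3^i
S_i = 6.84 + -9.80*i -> [6.84, -2.96, -12.76, -22.56, -32.36]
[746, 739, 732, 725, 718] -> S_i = 746 + -7*i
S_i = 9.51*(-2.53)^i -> [9.51, -24.06, 60.87, -154.01, 389.64]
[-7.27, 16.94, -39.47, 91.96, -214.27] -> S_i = -7.27*(-2.33)^i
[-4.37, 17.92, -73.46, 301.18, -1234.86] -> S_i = -4.37*(-4.10)^i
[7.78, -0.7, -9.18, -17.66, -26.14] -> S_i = 7.78 + -8.48*i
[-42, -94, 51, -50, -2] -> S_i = Random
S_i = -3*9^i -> [-3, -27, -243, -2187, -19683]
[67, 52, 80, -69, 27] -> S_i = Random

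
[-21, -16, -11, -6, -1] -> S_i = -21 + 5*i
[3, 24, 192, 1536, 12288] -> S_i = 3*8^i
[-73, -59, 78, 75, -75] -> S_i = Random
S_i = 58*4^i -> [58, 232, 928, 3712, 14848]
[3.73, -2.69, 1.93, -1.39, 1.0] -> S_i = 3.73*(-0.72)^i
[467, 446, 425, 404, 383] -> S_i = 467 + -21*i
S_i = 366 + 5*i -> [366, 371, 376, 381, 386]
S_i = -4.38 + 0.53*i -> [-4.38, -3.85, -3.32, -2.79, -2.26]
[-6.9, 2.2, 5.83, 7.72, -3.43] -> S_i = Random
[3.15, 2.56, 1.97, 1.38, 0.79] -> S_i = 3.15 + -0.59*i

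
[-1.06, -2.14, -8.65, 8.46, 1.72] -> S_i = Random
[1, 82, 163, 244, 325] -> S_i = 1 + 81*i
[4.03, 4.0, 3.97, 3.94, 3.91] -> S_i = 4.03 + -0.03*i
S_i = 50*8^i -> [50, 400, 3200, 25600, 204800]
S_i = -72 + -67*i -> [-72, -139, -206, -273, -340]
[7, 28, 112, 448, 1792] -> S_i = 7*4^i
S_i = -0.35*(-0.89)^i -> [-0.35, 0.31, -0.28, 0.25, -0.22]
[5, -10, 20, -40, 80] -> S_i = 5*-2^i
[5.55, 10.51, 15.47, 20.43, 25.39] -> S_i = 5.55 + 4.96*i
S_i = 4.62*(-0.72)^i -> [4.62, -3.33, 2.4, -1.72, 1.24]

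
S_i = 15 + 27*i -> [15, 42, 69, 96, 123]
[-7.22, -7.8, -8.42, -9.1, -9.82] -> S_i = -7.22*1.08^i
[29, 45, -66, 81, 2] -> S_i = Random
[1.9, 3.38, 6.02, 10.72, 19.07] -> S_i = 1.90*1.78^i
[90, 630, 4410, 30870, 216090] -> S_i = 90*7^i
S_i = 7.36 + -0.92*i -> [7.36, 6.44, 5.52, 4.6, 3.68]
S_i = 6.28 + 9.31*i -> [6.28, 15.59, 24.9, 34.21, 43.52]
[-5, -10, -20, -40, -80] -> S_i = -5*2^i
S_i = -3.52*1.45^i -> [-3.52, -5.1, -7.4, -10.73, -15.56]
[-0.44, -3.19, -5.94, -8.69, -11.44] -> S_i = -0.44 + -2.75*i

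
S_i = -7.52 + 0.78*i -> [-7.52, -6.74, -5.96, -5.18, -4.4]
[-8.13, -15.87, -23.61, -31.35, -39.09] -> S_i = -8.13 + -7.74*i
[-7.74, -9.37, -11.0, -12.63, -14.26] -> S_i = -7.74 + -1.63*i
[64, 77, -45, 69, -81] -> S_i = Random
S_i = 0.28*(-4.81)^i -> [0.28, -1.35, 6.48, -31.16, 149.88]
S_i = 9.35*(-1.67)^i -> [9.35, -15.61, 26.08, -43.55, 72.72]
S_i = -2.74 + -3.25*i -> [-2.74, -5.99, -9.24, -12.49, -15.74]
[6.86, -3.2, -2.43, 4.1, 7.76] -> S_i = Random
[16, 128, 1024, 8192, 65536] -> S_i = 16*8^i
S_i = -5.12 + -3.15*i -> [-5.12, -8.27, -11.42, -14.57, -17.72]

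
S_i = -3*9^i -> [-3, -27, -243, -2187, -19683]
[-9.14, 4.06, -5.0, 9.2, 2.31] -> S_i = Random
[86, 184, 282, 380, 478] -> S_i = 86 + 98*i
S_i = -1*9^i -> [-1, -9, -81, -729, -6561]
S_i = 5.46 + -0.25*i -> [5.46, 5.21, 4.96, 4.71, 4.46]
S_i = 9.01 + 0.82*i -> [9.01, 9.83, 10.65, 11.47, 12.29]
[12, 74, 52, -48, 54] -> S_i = Random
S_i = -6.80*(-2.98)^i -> [-6.8, 20.26, -60.39, 179.95, -536.26]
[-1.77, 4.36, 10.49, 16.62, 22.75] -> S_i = -1.77 + 6.13*i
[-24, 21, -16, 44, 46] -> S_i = Random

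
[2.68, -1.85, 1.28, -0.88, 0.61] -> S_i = 2.68*(-0.69)^i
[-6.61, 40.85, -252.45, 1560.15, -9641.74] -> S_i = -6.61*(-6.18)^i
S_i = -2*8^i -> [-2, -16, -128, -1024, -8192]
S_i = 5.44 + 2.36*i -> [5.44, 7.8, 10.16, 12.52, 14.88]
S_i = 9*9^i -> [9, 81, 729, 6561, 59049]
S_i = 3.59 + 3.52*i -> [3.59, 7.11, 10.63, 14.15, 17.67]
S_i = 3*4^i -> [3, 12, 48, 192, 768]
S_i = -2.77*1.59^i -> [-2.77, -4.4, -7.0, -11.13, -17.7]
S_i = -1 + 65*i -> [-1, 64, 129, 194, 259]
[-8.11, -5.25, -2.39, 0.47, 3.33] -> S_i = -8.11 + 2.86*i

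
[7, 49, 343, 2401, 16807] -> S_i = 7*7^i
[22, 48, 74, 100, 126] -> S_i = 22 + 26*i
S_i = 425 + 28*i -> [425, 453, 481, 509, 537]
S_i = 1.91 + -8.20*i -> [1.91, -6.29, -14.49, -22.69, -30.89]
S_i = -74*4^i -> [-74, -296, -1184, -4736, -18944]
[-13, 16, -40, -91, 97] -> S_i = Random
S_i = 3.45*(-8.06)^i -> [3.45, -27.81, 224.12, -1806.44, 14559.93]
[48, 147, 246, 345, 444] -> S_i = 48 + 99*i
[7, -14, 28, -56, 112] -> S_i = 7*-2^i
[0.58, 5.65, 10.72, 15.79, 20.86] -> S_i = 0.58 + 5.07*i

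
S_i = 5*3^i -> [5, 15, 45, 135, 405]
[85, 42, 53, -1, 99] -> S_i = Random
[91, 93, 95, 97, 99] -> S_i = 91 + 2*i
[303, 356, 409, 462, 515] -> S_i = 303 + 53*i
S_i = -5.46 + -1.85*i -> [-5.46, -7.31, -9.16, -11.01, -12.86]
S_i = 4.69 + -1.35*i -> [4.69, 3.34, 1.99, 0.64, -0.71]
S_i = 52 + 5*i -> [52, 57, 62, 67, 72]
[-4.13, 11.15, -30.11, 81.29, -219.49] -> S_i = -4.13*(-2.70)^i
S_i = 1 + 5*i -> [1, 6, 11, 16, 21]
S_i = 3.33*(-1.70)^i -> [3.33, -5.66, 9.62, -16.36, 27.81]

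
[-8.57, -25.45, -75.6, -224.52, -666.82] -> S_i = -8.57*2.97^i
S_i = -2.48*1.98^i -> [-2.48, -4.91, -9.72, -19.25, -38.12]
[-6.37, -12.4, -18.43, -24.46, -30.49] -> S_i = -6.37 + -6.03*i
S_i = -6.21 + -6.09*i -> [-6.21, -12.3, -18.39, -24.48, -30.57]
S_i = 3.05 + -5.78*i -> [3.05, -2.73, -8.51, -14.29, -20.07]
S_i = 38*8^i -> [38, 304, 2432, 19456, 155648]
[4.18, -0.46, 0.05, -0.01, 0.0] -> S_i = 4.18*(-0.11)^i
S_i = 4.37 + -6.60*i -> [4.37, -2.23, -8.83, -15.43, -22.03]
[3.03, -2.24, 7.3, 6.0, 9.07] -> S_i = Random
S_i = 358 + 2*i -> [358, 360, 362, 364, 366]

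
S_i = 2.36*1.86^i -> [2.36, 4.39, 8.16, 15.19, 28.25]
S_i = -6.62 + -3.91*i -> [-6.62, -10.53, -14.44, -18.35, -22.26]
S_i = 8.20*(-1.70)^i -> [8.2, -13.94, 23.7, -40.29, 68.49]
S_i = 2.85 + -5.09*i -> [2.85, -2.24, -7.33, -12.42, -17.51]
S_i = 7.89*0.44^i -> [7.89, 3.47, 1.53, 0.67, 0.3]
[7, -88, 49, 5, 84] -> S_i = Random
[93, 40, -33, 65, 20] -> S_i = Random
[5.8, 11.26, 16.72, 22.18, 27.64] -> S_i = 5.80 + 5.46*i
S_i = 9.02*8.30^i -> [9.02, 74.87, 621.39, 5157.52, 42807.41]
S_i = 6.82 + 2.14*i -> [6.82, 8.96, 11.1, 13.24, 15.38]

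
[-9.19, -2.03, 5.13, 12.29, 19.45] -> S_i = -9.19 + 7.16*i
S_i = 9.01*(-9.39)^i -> [9.01, -84.6, 794.43, -7459.7, 70046.62]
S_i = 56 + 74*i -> [56, 130, 204, 278, 352]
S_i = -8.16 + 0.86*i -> [-8.16, -7.3, -6.44, -5.58, -4.72]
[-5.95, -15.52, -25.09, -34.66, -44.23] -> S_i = -5.95 + -9.57*i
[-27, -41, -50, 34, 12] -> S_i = Random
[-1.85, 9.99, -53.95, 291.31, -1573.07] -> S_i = -1.85*(-5.40)^i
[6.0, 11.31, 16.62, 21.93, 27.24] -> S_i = 6.00 + 5.31*i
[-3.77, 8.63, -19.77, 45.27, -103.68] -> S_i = -3.77*(-2.29)^i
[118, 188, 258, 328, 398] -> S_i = 118 + 70*i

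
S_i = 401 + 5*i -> [401, 406, 411, 416, 421]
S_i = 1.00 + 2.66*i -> [1.0, 3.66, 6.32, 8.98, 11.64]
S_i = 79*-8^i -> [79, -632, 5056, -40448, 323584]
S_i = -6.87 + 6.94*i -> [-6.87, 0.07, 7.01, 13.95, 20.89]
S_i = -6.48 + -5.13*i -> [-6.48, -11.61, -16.74, -21.87, -27.0]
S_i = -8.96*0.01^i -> [-8.96, -0.09, -0.0, -0.0, -0.0]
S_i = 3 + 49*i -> [3, 52, 101, 150, 199]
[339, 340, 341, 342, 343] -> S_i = 339 + 1*i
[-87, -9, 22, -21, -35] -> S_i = Random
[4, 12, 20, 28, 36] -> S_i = 4 + 8*i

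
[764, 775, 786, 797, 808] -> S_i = 764 + 11*i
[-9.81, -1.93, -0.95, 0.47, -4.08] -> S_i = Random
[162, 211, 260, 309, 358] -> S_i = 162 + 49*i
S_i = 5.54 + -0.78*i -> [5.54, 4.76, 3.98, 3.2, 2.42]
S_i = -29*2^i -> [-29, -58, -116, -232, -464]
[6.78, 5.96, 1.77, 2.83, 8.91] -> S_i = Random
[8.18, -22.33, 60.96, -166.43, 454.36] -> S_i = 8.18*(-2.73)^i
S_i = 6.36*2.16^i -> [6.36, 13.74, 29.67, 64.09, 138.44]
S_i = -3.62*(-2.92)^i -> [-3.62, 10.57, -30.87, 90.13, -263.17]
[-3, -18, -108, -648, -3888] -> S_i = -3*6^i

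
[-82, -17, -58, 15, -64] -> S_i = Random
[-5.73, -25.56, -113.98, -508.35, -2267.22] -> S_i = -5.73*4.46^i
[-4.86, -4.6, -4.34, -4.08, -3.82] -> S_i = -4.86 + 0.26*i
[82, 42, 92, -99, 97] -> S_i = Random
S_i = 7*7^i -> [7, 49, 343, 2401, 16807]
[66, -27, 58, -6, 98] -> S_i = Random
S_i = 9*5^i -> [9, 45, 225, 1125, 5625]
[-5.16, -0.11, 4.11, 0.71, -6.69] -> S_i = Random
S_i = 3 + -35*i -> [3, -32, -67, -102, -137]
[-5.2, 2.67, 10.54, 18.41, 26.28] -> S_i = -5.20 + 7.87*i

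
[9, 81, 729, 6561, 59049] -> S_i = 9*9^i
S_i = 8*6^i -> [8, 48, 288, 1728, 10368]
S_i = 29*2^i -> [29, 58, 116, 232, 464]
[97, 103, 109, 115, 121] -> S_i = 97 + 6*i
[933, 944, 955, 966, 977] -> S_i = 933 + 11*i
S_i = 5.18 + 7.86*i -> [5.18, 13.04, 20.9, 28.76, 36.62]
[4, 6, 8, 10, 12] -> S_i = 4 + 2*i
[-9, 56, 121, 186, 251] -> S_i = -9 + 65*i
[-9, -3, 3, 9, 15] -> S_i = -9 + 6*i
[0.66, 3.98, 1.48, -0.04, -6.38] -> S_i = Random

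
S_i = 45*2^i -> [45, 90, 180, 360, 720]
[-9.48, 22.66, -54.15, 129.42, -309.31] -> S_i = -9.48*(-2.39)^i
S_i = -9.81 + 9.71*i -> [-9.81, -0.1, 9.61, 19.32, 29.03]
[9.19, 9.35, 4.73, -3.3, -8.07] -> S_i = Random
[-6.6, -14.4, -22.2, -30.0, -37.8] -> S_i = -6.60 + -7.80*i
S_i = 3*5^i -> [3, 15, 75, 375, 1875]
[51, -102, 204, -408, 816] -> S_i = 51*-2^i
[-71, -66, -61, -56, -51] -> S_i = -71 + 5*i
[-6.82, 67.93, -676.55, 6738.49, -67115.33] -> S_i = -6.82*(-9.96)^i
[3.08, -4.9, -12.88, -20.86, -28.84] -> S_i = 3.08 + -7.98*i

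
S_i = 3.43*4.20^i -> [3.43, 14.41, 60.51, 254.12, 1067.31]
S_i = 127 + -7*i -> [127, 120, 113, 106, 99]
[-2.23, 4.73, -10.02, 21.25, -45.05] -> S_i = -2.23*(-2.12)^i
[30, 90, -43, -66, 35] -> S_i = Random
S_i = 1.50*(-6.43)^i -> [1.5, -9.64, 62.02, -398.77, 2564.1]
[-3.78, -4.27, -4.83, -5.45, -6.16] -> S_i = -3.78*1.13^i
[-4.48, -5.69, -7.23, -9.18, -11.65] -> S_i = -4.48*1.27^i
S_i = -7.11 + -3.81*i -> [-7.11, -10.92, -14.73, -18.54, -22.35]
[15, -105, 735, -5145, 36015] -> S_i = 15*-7^i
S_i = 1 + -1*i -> [1, 0, -1, -2, -3]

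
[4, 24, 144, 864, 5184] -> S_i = 4*6^i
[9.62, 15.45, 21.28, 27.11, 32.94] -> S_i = 9.62 + 5.83*i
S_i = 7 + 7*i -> [7, 14, 21, 28, 35]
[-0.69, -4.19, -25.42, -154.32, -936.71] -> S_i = -0.69*6.07^i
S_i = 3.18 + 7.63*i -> [3.18, 10.81, 18.44, 26.07, 33.7]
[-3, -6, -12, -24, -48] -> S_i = -3*2^i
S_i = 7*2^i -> [7, 14, 28, 56, 112]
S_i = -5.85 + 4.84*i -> [-5.85, -1.01, 3.83, 8.67, 13.51]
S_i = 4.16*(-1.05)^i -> [4.16, -4.37, 4.59, -4.82, 5.06]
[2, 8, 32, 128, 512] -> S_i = 2*4^i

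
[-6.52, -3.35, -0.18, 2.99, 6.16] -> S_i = -6.52 + 3.17*i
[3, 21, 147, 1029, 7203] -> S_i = 3*7^i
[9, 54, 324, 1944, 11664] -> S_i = 9*6^i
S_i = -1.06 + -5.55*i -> [-1.06, -6.61, -12.16, -17.71, -23.26]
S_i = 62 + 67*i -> [62, 129, 196, 263, 330]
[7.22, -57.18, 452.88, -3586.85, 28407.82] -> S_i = 7.22*(-7.92)^i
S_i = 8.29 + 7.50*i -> [8.29, 15.79, 23.29, 30.79, 38.29]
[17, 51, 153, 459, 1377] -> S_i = 17*3^i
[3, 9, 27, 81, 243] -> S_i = 3*3^i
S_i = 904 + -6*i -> [904, 898, 892, 886, 880]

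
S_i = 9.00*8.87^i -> [9.0, 79.83, 708.09, 6280.78, 55710.49]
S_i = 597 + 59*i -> [597, 656, 715, 774, 833]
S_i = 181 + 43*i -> [181, 224, 267, 310, 353]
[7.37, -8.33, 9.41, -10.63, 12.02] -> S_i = 7.37*(-1.13)^i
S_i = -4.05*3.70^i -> [-4.05, -14.98, -55.44, -205.14, -759.04]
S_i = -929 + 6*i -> [-929, -923, -917, -911, -905]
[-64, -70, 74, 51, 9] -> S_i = Random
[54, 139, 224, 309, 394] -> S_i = 54 + 85*i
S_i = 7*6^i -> [7, 42, 252, 1512, 9072]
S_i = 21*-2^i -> [21, -42, 84, -168, 336]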